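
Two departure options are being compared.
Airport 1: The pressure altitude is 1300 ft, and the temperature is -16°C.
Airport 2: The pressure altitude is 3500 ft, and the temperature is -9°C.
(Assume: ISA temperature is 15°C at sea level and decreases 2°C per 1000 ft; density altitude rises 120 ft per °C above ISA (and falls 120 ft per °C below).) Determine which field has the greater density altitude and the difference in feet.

Airport 2 by 3568 ft

Airport 1: ISA temp = 12.4°C, deviation -28.4°C, DA = 1300 + 120 × (-28.4) = -2108 ft.
Airport 2: ISA temp = 8°C, deviation -17°C, DA = 3500 + 120 × (-17) = 1460 ft.
Airport 2 is higher by 1460 − (-2108) = 3568 ft.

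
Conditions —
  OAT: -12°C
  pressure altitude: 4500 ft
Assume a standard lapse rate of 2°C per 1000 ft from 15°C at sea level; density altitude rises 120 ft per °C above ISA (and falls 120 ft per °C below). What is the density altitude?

ISA temperature at 4500 ft = 15 − 2 × (4500/1000) = 6°C.
ISA deviation = -12 − 6 = -18°C.
Density altitude = 4500 + 120 × (-18) = 4500 + (-2160) = 2340 ft.

2340 ft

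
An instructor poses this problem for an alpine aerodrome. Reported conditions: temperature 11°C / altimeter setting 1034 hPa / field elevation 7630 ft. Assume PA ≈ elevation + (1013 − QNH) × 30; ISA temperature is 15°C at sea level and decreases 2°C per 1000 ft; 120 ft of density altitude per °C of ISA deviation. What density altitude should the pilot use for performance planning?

Pressure altitude = 7630 + (1013 − 1034) × 30 = 7630 + (-630) = 7000 ft.
ISA temperature at 7000 ft = 15 − 2 × (7000/1000) = 1°C.
ISA deviation = 11 − 1 = +10°C.
Density altitude = 7000 + 120 × (10) = 8200 ft.

8200 ft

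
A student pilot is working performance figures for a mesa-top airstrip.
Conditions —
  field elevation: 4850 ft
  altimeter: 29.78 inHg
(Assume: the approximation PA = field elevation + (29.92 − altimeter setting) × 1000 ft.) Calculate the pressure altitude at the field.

4990 ft

Pressure correction = (29.92 − 29.78) × 1000 = +140 ft.
Pressure altitude = 4850 + (+140) = 4990 ft.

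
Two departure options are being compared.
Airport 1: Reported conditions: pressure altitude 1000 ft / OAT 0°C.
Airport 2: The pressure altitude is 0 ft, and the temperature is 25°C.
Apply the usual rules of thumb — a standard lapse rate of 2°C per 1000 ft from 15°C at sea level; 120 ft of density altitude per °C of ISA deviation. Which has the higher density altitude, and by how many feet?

Airport 1: ISA temp = 13°C, deviation -13°C, DA = 1000 + 120 × (-13) = -560 ft.
Airport 2: ISA temp = 15°C, deviation +10°C, DA = 0 + 120 × 10 = 1200 ft.
Airport 2 is higher by 1200 − (-560) = 1760 ft.

Airport 2 by 1760 ft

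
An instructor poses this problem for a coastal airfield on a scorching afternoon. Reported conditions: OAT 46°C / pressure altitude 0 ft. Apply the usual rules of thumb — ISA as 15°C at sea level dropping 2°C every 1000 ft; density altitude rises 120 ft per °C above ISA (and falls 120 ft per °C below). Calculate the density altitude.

ISA temperature at 0 ft = 15 − 2 × (0/1000) = 15°C.
ISA deviation = 46 − 15 = +31°C.
Density altitude = 0 + 120 × (31) = 0 + (+3720) = 3720 ft.

3720 ft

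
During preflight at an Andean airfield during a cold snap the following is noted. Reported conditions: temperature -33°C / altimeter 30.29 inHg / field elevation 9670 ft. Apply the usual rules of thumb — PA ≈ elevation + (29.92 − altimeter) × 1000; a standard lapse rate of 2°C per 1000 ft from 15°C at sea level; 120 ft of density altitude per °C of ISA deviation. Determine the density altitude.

Pressure altitude = 9670 + (29.92 − 30.29) × 1000 = 9670 + (-370) = 9300 ft.
ISA temperature at 9300 ft = 15 − 2 × (9300/1000) = -3.6°C.
ISA deviation = -33 − (-3.6) = -29.4°C.
Density altitude = 9300 + 120 × (-29.4) = 5772 ft.

5772 ft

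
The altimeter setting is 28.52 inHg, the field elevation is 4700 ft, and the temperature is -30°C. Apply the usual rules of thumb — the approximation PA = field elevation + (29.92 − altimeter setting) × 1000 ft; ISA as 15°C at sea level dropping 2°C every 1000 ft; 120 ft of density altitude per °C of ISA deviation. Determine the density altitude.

2164 ft

Pressure altitude = 4700 + (29.92 − 28.52) × 1000 = 4700 + (+1400) = 6100 ft.
ISA temperature at 6100 ft = 15 − 2 × (6100/1000) = 2.8°C.
ISA deviation = -30 − 2.8 = -32.8°C.
Density altitude = 6100 + 120 × (-32.8) = 2164 ft.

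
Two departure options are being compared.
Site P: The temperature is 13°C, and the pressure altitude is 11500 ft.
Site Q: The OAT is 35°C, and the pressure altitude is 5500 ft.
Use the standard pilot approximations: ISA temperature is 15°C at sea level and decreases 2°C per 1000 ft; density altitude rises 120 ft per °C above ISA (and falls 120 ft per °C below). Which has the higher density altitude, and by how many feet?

Site P by 4800 ft

Site P: ISA temp = -8°C, deviation +21°C, DA = 11500 + 120 × 21 = 14020 ft.
Site Q: ISA temp = 4°C, deviation +31°C, DA = 5500 + 120 × 31 = 9220 ft.
Site P is higher by 14020 − 9220 = 4800 ft.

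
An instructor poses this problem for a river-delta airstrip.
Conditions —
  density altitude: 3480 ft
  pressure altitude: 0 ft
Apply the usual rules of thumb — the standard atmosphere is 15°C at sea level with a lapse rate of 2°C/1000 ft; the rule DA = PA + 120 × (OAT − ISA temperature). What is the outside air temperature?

Density altitude − pressure altitude = 3480 − 0 = +3480 ft.
At 120 ft/°C that is an ISA deviation of 3480/120 = +29°C.
ISA temperature at 0 ft = 15 − 2 × (0/1000) = 15°C.
OAT = ISA + deviation = 15 + (+29) = 44°C.

44°C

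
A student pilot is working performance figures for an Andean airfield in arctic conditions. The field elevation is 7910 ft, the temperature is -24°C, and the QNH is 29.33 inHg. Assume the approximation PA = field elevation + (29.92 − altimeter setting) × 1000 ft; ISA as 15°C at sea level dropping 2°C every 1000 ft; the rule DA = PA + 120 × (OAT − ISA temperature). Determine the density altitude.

Pressure altitude = 7910 + (29.92 − 29.33) × 1000 = 7910 + (+590) = 8500 ft.
ISA temperature at 8500 ft = 15 − 2 × (8500/1000) = -2°C.
ISA deviation = -24 − (-2) = -22°C.
Density altitude = 8500 + 120 × (-22) = 5860 ft.

5860 ft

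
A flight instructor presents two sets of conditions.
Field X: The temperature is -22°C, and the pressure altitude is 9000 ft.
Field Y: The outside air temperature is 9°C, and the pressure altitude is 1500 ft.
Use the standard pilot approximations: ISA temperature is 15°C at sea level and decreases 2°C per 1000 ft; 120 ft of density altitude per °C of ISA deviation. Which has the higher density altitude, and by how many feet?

Field X: ISA temp = -3°C, deviation -19°C, DA = 9000 + 120 × (-19) = 6720 ft.
Field Y: ISA temp = 12°C, deviation -3°C, DA = 1500 + 120 × (-3) = 1140 ft.
Field X is higher by 6720 − 1140 = 5580 ft.

Field X by 5580 ft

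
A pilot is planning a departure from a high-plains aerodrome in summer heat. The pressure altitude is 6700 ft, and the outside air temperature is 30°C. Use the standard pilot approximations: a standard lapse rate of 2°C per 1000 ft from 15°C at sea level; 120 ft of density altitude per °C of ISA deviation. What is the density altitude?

10108 ft

ISA temperature at 6700 ft = 15 − 2 × (6700/1000) = 1.6°C.
ISA deviation = 30 − 1.6 = +28.4°C.
Density altitude = 6700 + 120 × (28.4) = 6700 + (+3408) = 10108 ft.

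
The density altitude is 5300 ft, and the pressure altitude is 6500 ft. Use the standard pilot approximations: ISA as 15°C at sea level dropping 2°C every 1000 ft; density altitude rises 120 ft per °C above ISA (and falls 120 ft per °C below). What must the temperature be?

Density altitude − pressure altitude = 5300 − 6500 = -1200 ft.
At 120 ft/°C that is an ISA deviation of -1200/120 = -10°C.
ISA temperature at 6500 ft = 15 − 2 × (6500/1000) = 2°C.
OAT = ISA + deviation = 2 + (-10) = -8°C.

-8°C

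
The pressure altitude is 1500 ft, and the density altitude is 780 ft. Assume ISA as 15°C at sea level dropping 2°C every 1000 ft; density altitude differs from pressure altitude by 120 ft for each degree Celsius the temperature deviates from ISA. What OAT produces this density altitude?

Density altitude − pressure altitude = 780 − 1500 = -720 ft.
At 120 ft/°C that is an ISA deviation of -720/120 = -6°C.
ISA temperature at 1500 ft = 15 − 2 × (1500/1000) = 12°C.
OAT = ISA + deviation = 12 + (-6) = 6°C.

6°C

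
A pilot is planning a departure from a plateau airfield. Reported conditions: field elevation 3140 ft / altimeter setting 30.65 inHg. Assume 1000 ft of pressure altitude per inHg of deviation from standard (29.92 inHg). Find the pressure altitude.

2410 ft

Pressure correction = (29.92 − 30.65) × 1000 = -730 ft.
Pressure altitude = 3140 + (-730) = 2410 ft.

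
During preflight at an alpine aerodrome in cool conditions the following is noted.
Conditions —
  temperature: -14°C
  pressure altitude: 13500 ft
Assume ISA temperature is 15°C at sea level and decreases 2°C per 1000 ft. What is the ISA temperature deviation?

ISA temperature at 13500 ft = 15 − 2 × (13500/1000) = -12°C.
Deviation = OAT − ISA = -14 − (-12) = -2°C.

ISA-2°C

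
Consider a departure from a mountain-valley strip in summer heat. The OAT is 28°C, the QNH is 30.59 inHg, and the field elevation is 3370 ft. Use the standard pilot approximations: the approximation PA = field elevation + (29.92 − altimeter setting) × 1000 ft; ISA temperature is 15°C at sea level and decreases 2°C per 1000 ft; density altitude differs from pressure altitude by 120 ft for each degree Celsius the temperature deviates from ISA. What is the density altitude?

Pressure altitude = 3370 + (29.92 − 30.59) × 1000 = 3370 + (-670) = 2700 ft.
ISA temperature at 2700 ft = 15 − 2 × (2700/1000) = 9.6°C.
ISA deviation = 28 − 9.6 = +18.4°C.
Density altitude = 2700 + 120 × (18.4) = 4908 ft.

4908 ft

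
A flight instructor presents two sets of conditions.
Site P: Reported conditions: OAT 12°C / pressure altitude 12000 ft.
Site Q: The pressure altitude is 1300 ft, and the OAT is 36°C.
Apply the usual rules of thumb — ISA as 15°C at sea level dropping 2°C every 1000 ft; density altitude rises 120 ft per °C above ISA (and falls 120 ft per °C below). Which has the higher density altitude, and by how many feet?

Site P: ISA temp = -9°C, deviation +21°C, DA = 12000 + 120 × 21 = 14520 ft.
Site Q: ISA temp = 12.4°C, deviation +23.6°C, DA = 1300 + 120 × 23.6 = 4132 ft.
Site P is higher by 14520 − 4132 = 10388 ft.

Site P by 10388 ft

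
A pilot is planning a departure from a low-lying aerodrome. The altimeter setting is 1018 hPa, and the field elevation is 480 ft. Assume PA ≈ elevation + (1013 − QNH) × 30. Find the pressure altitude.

Pressure correction = (1013 − 1018) × 30 = -150 ft.
Pressure altitude = 480 + (-150) = 330 ft.

330 ft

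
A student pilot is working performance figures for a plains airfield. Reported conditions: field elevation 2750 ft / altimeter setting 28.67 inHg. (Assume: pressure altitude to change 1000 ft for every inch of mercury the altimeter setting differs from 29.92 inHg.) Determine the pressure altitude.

4000 ft

Pressure correction = (29.92 − 28.67) × 1000 = +1250 ft.
Pressure altitude = 2750 + (+1250) = 4000 ft.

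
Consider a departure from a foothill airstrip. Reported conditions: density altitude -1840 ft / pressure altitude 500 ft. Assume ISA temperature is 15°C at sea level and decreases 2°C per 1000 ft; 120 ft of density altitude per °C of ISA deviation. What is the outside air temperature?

Density altitude − pressure altitude = -1840 − 500 = -2340 ft.
At 120 ft/°C that is an ISA deviation of -2340/120 = -19.5°C.
ISA temperature at 500 ft = 15 − 2 × (500/1000) = 14°C.
OAT = ISA + deviation = 14 + (-19.5) = -5.5°C.

-5.5°C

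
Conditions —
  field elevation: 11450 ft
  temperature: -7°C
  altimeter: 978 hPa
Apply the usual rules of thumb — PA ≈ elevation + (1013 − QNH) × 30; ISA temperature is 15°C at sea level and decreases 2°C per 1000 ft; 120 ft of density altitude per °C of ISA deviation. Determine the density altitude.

Pressure altitude = 11450 + (1013 − 978) × 30 = 11450 + (+1050) = 12500 ft.
ISA temperature at 12500 ft = 15 − 2 × (12500/1000) = -10°C.
ISA deviation = -7 − (-10) = +3°C.
Density altitude = 12500 + 120 × (3) = 12860 ft.

12860 ft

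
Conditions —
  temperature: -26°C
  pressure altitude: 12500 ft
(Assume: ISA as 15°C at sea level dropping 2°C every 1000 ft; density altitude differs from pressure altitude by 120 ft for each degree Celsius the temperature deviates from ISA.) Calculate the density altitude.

ISA temperature at 12500 ft = 15 − 2 × (12500/1000) = -10°C.
ISA deviation = -26 − (-10) = -16°C.
Density altitude = 12500 + 120 × (-16) = 12500 + (-1920) = 10580 ft.

10580 ft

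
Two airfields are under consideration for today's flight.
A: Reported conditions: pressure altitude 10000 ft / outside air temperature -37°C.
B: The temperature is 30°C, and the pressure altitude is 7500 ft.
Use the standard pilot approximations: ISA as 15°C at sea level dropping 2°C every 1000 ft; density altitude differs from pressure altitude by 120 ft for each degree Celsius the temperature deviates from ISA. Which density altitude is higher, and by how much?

A: ISA temp = -5°C, deviation -32°C, DA = 10000 + 120 × (-32) = 6160 ft.
B: ISA temp = 0°C, deviation +30°C, DA = 7500 + 120 × 30 = 11100 ft.
B is higher by 11100 − 6160 = 4940 ft.

B by 4940 ft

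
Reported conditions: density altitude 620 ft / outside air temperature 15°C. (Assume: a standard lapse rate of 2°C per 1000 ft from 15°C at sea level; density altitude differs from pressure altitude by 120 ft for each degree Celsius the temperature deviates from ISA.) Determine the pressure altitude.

DA = PA + 120 × (OAT − (15 − 2·PA/1000)) = PA + 120·OAT − 1800 + 0.24·PA = 1.24·PA + 120·OAT − 1800.
So 1.24·PA = 620 − 120 × 15 + 1800 = 620.
PA = 620 / 1.24 = 500 ft.

500 ft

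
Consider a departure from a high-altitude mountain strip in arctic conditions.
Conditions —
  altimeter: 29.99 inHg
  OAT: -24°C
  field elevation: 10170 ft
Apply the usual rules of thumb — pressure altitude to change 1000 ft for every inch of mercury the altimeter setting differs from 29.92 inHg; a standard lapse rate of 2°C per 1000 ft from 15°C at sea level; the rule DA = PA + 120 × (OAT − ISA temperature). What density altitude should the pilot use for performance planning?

7844 ft

Pressure altitude = 10170 + (29.92 − 29.99) × 1000 = 10170 + (-70) = 10100 ft.
ISA temperature at 10100 ft = 15 − 2 × (10100/1000) = -5.2°C.
ISA deviation = -24 − (-5.2) = -18.8°C.
Density altitude = 10100 + 120 × (-18.8) = 7844 ft.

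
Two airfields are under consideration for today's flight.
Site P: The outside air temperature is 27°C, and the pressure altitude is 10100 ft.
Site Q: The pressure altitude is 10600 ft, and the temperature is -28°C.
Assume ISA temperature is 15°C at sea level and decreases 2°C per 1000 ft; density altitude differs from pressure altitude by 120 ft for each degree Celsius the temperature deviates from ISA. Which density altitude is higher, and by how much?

Site P: ISA temp = -5.2°C, deviation +32.2°C, DA = 10100 + 120 × 32.2 = 13964 ft.
Site Q: ISA temp = -6.2°C, deviation -21.8°C, DA = 10600 + 120 × (-21.8) = 7984 ft.
Site P is higher by 13964 − 7984 = 5980 ft.

Site P by 5980 ft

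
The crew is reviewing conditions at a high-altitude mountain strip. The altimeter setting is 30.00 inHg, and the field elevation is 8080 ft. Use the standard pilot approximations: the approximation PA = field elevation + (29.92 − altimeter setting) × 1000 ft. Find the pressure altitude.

Pressure correction = (29.92 − 30.00) × 1000 = -80 ft.
Pressure altitude = 8080 + (-80) = 8000 ft.

8000 ft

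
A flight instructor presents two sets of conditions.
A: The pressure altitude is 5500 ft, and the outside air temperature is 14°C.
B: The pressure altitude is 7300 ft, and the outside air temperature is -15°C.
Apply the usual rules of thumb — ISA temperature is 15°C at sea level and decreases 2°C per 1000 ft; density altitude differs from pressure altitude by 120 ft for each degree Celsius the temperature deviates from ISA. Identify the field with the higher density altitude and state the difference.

A by 1248 ft

A: ISA temp = 4°C, deviation +10°C, DA = 5500 + 120 × 10 = 6700 ft.
B: ISA temp = 0.4°C, deviation -15.4°C, DA = 7300 + 120 × (-15.4) = 5452 ft.
A is higher by 6700 − 5452 = 1248 ft.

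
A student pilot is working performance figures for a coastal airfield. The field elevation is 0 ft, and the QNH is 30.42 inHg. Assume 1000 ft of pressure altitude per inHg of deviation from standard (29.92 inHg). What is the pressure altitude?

Pressure correction = (29.92 − 30.42) × 1000 = -500 ft.
Pressure altitude = 0 + (-500) = -500 ft.

-500 ft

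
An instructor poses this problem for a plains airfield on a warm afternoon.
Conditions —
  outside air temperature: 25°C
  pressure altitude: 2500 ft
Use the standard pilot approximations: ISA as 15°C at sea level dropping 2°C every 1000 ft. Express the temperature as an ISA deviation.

ISA temperature at 2500 ft = 15 − 2 × (2500/1000) = 10°C.
Deviation = OAT − ISA = 25 − 10 = +15°C.

ISA+15°C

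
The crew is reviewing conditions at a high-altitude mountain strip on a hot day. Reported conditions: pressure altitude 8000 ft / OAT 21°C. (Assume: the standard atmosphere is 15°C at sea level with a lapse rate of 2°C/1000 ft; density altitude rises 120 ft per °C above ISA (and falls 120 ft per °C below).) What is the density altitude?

ISA temperature at 8000 ft = 15 − 2 × (8000/1000) = -1°C.
ISA deviation = 21 − (-1) = +22°C.
Density altitude = 8000 + 120 × (22) = 8000 + (+2640) = 10640 ft.

10640 ft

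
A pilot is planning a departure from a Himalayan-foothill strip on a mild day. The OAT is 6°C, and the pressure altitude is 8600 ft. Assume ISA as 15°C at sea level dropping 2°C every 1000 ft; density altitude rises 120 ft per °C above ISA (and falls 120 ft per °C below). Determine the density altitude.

9584 ft

ISA temperature at 8600 ft = 15 − 2 × (8600/1000) = -2.2°C.
ISA deviation = 6 − (-2.2) = +8.2°C.
Density altitude = 8600 + 120 × (8.2) = 8600 + (+984) = 9584 ft.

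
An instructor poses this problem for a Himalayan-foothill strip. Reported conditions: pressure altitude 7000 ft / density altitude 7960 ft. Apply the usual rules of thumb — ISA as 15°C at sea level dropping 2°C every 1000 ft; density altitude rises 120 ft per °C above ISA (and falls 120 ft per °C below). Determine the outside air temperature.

9°C

Density altitude − pressure altitude = 7960 − 7000 = +960 ft.
At 120 ft/°C that is an ISA deviation of 960/120 = +8°C.
ISA temperature at 7000 ft = 15 − 2 × (7000/1000) = 1°C.
OAT = ISA + deviation = 1 + (+8) = 9°C.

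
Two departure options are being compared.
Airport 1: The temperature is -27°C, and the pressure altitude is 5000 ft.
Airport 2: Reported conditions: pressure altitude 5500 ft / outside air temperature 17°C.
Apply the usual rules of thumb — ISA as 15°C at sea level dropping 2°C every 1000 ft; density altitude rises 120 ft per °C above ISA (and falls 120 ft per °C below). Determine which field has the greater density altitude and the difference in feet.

Airport 1: ISA temp = 5°C, deviation -32°C, DA = 5000 + 120 × (-32) = 1160 ft.
Airport 2: ISA temp = 4°C, deviation +13°C, DA = 5500 + 120 × 13 = 7060 ft.
Airport 2 is higher by 7060 − 1160 = 5900 ft.

Airport 2 by 5900 ft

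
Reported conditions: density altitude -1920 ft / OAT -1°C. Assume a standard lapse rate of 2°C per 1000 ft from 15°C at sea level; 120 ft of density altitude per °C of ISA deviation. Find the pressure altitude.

DA = PA + 120 × (OAT − (15 − 2·PA/1000)) = PA + 120·OAT − 1800 + 0.24·PA = 1.24·PA + 120·OAT − 1800.
So 1.24·PA = -1920 − 120 × (-1) + 1800 = 0.
PA = 0 / 1.24 = 0 ft.

0 ft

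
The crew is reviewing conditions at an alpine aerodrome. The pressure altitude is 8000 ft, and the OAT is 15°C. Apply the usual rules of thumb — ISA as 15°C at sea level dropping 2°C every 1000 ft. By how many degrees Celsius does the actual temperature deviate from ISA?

ISA temperature at 8000 ft = 15 − 2 × (8000/1000) = -1°C.
Deviation = OAT − ISA = 15 − (-1) = +16°C.

ISA+16°C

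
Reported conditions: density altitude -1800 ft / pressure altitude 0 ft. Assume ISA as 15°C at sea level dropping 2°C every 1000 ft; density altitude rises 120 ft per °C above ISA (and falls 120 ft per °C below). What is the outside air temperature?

Density altitude − pressure altitude = -1800 − 0 = -1800 ft.
At 120 ft/°C that is an ISA deviation of -1800/120 = -15°C.
ISA temperature at 0 ft = 15 − 2 × (0/1000) = 15°C.
OAT = ISA + deviation = 15 + (-15) = 0°C.

0°C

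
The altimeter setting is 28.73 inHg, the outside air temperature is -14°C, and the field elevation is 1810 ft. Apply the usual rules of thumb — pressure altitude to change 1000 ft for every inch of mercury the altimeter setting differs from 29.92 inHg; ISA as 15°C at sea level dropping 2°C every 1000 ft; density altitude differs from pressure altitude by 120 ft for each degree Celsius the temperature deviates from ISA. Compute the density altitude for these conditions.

240 ft

Pressure altitude = 1810 + (29.92 − 28.73) × 1000 = 1810 + (+1190) = 3000 ft.
ISA temperature at 3000 ft = 15 − 2 × (3000/1000) = 9°C.
ISA deviation = -14 − 9 = -23°C.
Density altitude = 3000 + 120 × (-23) = 240 ft.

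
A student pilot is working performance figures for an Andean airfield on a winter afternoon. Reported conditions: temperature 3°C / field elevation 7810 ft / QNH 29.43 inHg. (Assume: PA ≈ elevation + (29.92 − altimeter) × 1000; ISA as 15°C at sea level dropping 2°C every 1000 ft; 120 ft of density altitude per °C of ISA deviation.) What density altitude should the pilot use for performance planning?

Pressure altitude = 7810 + (29.92 − 29.43) × 1000 = 7810 + (+490) = 8300 ft.
ISA temperature at 8300 ft = 15 − 2 × (8300/1000) = -1.6°C.
ISA deviation = 3 − (-1.6) = +4.6°C.
Density altitude = 8300 + 120 × (4.6) = 8852 ft.

8852 ft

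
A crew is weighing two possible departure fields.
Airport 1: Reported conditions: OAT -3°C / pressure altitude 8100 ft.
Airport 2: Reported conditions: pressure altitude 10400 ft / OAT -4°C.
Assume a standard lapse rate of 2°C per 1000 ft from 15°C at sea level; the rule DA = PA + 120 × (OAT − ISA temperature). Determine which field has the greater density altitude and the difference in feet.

Airport 2 by 2732 ft

Airport 1: ISA temp = -1.2°C, deviation -1.8°C, DA = 8100 + 120 × (-1.8) = 7884 ft.
Airport 2: ISA temp = -5.8°C, deviation +1.8°C, DA = 10400 + 120 × 1.8 = 10616 ft.
Airport 2 is higher by 10616 − 7884 = 2732 ft.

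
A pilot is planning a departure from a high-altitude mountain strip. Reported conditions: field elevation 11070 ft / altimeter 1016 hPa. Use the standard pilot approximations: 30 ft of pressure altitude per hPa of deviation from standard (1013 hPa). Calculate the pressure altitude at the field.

Pressure correction = (1013 − 1016) × 30 = -90 ft.
Pressure altitude = 11070 + (-90) = 10980 ft.

10980 ft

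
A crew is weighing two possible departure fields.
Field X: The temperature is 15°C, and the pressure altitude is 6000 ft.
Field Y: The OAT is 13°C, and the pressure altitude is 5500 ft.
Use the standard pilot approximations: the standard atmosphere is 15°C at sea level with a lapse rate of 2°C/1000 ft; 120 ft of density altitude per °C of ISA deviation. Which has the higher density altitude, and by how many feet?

Field X by 860 ft

Field X: ISA temp = 3°C, deviation +12°C, DA = 6000 + 120 × 12 = 7440 ft.
Field Y: ISA temp = 4°C, deviation +9°C, DA = 5500 + 120 × 9 = 6580 ft.
Field X is higher by 7440 − 6580 = 860 ft.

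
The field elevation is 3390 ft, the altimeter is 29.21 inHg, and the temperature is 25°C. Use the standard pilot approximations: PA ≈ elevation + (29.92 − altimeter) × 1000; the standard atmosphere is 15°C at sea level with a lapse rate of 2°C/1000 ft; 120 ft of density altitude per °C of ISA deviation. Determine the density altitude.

6284 ft

Pressure altitude = 3390 + (29.92 − 29.21) × 1000 = 3390 + (+710) = 4100 ft.
ISA temperature at 4100 ft = 15 − 2 × (4100/1000) = 6.8°C.
ISA deviation = 25 − 6.8 = +18.2°C.
Density altitude = 4100 + 120 × (18.2) = 6284 ft.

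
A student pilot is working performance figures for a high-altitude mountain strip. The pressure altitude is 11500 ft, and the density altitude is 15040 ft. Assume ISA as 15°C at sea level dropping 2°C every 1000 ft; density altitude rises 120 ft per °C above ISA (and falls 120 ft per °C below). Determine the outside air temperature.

21.5°C

Density altitude − pressure altitude = 15040 − 11500 = +3540 ft.
At 120 ft/°C that is an ISA deviation of 3540/120 = +29.5°C.
ISA temperature at 11500 ft = 15 − 2 × (11500/1000) = -8°C.
OAT = ISA + deviation = -8 + (+29.5) = 21.5°C.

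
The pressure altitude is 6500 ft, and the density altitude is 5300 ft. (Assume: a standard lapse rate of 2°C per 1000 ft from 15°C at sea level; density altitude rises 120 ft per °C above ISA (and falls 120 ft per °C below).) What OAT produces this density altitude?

Density altitude − pressure altitude = 5300 − 6500 = -1200 ft.
At 120 ft/°C that is an ISA deviation of -1200/120 = -10°C.
ISA temperature at 6500 ft = 15 − 2 × (6500/1000) = 2°C.
OAT = ISA + deviation = 2 + (-10) = -8°C.

-8°C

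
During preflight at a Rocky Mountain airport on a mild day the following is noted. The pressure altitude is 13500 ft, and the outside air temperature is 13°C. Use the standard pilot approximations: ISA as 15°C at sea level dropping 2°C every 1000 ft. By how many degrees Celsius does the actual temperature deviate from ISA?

ISA temperature at 13500 ft = 15 − 2 × (13500/1000) = -12°C.
Deviation = OAT − ISA = 13 − (-12) = +25°C.

ISA+25°C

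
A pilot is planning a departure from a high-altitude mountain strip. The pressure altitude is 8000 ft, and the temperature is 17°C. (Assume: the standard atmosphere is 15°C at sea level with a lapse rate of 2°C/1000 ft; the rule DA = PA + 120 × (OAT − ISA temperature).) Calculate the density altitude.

10160 ft

ISA temperature at 8000 ft = 15 − 2 × (8000/1000) = -1°C.
ISA deviation = 17 − (-1) = +18°C.
Density altitude = 8000 + 120 × (18) = 8000 + (+2160) = 10160 ft.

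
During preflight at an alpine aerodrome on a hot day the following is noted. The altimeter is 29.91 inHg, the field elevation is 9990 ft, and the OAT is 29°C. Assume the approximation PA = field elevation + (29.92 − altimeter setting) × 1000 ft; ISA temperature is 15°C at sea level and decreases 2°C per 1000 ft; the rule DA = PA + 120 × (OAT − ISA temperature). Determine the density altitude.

14080 ft

Pressure altitude = 9990 + (29.92 − 29.91) × 1000 = 9990 + (+10) = 10000 ft.
ISA temperature at 10000 ft = 15 − 2 × (10000/1000) = -5°C.
ISA deviation = 29 − (-5) = +34°C.
Density altitude = 10000 + 120 × (34) = 14080 ft.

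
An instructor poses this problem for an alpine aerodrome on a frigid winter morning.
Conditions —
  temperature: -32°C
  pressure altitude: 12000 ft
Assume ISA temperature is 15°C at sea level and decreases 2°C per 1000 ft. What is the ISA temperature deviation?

ISA-23°C

ISA temperature at 12000 ft = 15 − 2 × (12000/1000) = -9°C.
Deviation = OAT − ISA = -32 − (-9) = -23°C.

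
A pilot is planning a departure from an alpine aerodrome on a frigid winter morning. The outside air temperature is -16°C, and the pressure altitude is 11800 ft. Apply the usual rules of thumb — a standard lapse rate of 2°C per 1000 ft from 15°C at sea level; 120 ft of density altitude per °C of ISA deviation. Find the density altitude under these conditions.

ISA temperature at 11800 ft = 15 − 2 × (11800/1000) = -8.6°C.
ISA deviation = -16 − (-8.6) = -7.4°C.
Density altitude = 11800 + 120 × (-7.4) = 11800 + (-888) = 10912 ft.

10912 ft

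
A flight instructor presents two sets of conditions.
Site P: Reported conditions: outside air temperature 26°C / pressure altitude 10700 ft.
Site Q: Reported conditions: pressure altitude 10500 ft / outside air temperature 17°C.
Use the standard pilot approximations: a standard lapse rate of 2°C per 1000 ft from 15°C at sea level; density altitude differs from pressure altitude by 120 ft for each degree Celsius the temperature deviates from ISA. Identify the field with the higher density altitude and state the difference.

Site P: ISA temp = -6.4°C, deviation +32.4°C, DA = 10700 + 120 × 32.4 = 14588 ft.
Site Q: ISA temp = -6°C, deviation +23°C, DA = 10500 + 120 × 23 = 13260 ft.
Site P is higher by 14588 − 13260 = 1328 ft.

Site P by 1328 ft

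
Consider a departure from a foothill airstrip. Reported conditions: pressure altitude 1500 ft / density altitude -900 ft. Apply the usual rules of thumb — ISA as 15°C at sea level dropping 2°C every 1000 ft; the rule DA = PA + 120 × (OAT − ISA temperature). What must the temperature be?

-8°C

Density altitude − pressure altitude = -900 − 1500 = -2400 ft.
At 120 ft/°C that is an ISA deviation of -2400/120 = -20°C.
ISA temperature at 1500 ft = 15 − 2 × (1500/1000) = 12°C.
OAT = ISA + deviation = 12 + (-20) = -8°C.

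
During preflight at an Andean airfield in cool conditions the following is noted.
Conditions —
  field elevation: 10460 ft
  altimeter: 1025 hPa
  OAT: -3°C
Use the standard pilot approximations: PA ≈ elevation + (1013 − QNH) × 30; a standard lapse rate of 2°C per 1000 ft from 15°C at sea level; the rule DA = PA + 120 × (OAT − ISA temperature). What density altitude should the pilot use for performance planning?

Pressure altitude = 10460 + (1013 − 1025) × 30 = 10460 + (-360) = 10100 ft.
ISA temperature at 10100 ft = 15 − 2 × (10100/1000) = -5.2°C.
ISA deviation = -3 − (-5.2) = +2.2°C.
Density altitude = 10100 + 120 × (2.2) = 10364 ft.

10364 ft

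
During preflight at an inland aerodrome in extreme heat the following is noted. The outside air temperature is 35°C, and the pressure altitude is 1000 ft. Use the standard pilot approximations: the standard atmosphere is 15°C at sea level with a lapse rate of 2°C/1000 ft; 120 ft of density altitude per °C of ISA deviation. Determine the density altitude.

ISA temperature at 1000 ft = 15 − 2 × (1000/1000) = 13°C.
ISA deviation = 35 − 13 = +22°C.
Density altitude = 1000 + 120 × (22) = 1000 + (+2640) = 3640 ft.

3640 ft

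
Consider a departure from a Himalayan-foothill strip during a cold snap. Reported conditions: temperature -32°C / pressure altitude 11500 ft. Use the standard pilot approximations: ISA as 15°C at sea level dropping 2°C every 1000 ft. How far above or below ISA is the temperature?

ISA-24°C

ISA temperature at 11500 ft = 15 − 2 × (11500/1000) = -8°C.
Deviation = OAT − ISA = -32 − (-8) = -24°C.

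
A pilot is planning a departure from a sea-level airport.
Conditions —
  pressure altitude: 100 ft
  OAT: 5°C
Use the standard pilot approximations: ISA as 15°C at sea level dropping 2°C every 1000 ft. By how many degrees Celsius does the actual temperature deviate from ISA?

ISA-9.8°C

ISA temperature at 100 ft = 15 − 2 × (100/1000) = 14.8°C.
Deviation = OAT − ISA = 5 − 14.8 = -9.8°C.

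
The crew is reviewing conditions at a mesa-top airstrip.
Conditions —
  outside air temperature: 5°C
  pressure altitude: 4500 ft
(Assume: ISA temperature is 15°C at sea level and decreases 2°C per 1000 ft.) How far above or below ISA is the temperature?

ISA temperature at 4500 ft = 15 − 2 × (4500/1000) = 6°C.
Deviation = OAT − ISA = 5 − 6 = -1°C.

ISA-1°C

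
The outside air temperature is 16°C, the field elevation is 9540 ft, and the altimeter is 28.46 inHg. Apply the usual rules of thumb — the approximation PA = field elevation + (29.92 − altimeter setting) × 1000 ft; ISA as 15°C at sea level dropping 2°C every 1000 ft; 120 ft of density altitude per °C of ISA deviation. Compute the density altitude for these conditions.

Pressure altitude = 9540 + (29.92 − 28.46) × 1000 = 9540 + (+1460) = 11000 ft.
ISA temperature at 11000 ft = 15 − 2 × (11000/1000) = -7°C.
ISA deviation = 16 − (-7) = +23°C.
Density altitude = 11000 + 120 × (23) = 13760 ft.

13760 ft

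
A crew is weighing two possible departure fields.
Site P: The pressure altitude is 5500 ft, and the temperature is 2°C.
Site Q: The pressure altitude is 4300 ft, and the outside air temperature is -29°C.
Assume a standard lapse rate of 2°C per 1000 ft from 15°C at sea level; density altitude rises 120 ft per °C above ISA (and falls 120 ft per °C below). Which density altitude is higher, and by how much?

Site P by 5208 ft

Site P: ISA temp = 4°C, deviation -2°C, DA = 5500 + 120 × (-2) = 5260 ft.
Site Q: ISA temp = 6.4°C, deviation -35.4°C, DA = 4300 + 120 × (-35.4) = 52 ft.
Site P is higher by 5260 − 52 = 5208 ft.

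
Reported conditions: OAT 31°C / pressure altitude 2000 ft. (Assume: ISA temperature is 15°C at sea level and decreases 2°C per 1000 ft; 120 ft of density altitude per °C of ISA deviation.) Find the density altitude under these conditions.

4400 ft

ISA temperature at 2000 ft = 15 − 2 × (2000/1000) = 11°C.
ISA deviation = 31 − 11 = +20°C.
Density altitude = 2000 + 120 × (20) = 2000 + (+2400) = 4400 ft.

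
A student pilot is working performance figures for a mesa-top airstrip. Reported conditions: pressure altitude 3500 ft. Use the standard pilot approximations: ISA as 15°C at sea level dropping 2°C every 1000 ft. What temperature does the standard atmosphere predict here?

8°C

ISA temperature = 15 − 2 × (3500/1000) = 15 − 7 = 8°C.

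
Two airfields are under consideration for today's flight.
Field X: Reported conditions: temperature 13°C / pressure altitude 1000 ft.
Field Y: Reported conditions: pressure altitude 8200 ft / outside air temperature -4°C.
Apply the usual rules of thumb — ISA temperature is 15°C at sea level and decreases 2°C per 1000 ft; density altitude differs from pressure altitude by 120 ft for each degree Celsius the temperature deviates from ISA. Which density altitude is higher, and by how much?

Field Y by 6888 ft

Field X: ISA temp = 13°C, deviation 0°C, DA = 1000 + 120 × 0 = 1000 ft.
Field Y: ISA temp = -1.4°C, deviation -2.6°C, DA = 8200 + 120 × (-2.6) = 7888 ft.
Field Y is higher by 7888 − 1000 = 6888 ft.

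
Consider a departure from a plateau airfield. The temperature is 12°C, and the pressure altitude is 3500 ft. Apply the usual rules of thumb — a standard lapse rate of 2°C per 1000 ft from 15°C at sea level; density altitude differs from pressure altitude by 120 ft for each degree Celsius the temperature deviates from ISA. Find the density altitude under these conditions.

ISA temperature at 3500 ft = 15 − 2 × (3500/1000) = 8°C.
ISA deviation = 12 − 8 = +4°C.
Density altitude = 3500 + 120 × (4) = 3500 + (+480) = 3980 ft.

3980 ft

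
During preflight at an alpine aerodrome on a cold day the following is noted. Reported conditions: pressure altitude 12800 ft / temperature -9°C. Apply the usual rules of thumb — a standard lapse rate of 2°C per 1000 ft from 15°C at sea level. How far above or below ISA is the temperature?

ISA+1.6°C

ISA temperature at 12800 ft = 15 − 2 × (12800/1000) = -10.6°C.
Deviation = OAT − ISA = -9 − (-10.6) = +1.6°C.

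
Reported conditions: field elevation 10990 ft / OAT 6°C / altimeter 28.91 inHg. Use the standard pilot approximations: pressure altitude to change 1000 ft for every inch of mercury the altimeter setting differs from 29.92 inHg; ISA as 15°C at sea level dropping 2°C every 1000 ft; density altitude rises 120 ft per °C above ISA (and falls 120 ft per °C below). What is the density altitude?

Pressure altitude = 10990 + (29.92 − 28.91) × 1000 = 10990 + (+1010) = 12000 ft.
ISA temperature at 12000 ft = 15 − 2 × (12000/1000) = -9°C.
ISA deviation = 6 − (-9) = +15°C.
Density altitude = 12000 + 120 × (15) = 13800 ft.

13800 ft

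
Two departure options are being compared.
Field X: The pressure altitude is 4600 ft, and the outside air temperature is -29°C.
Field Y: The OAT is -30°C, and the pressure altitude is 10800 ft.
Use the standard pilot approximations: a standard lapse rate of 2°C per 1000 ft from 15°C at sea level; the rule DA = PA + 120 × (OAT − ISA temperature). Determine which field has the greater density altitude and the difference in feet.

Field Y by 7568 ft

Field X: ISA temp = 5.8°C, deviation -34.8°C, DA = 4600 + 120 × (-34.8) = 424 ft.
Field Y: ISA temp = -6.6°C, deviation -23.4°C, DA = 10800 + 120 × (-23.4) = 7992 ft.
Field Y is higher by 7992 − 424 = 7568 ft.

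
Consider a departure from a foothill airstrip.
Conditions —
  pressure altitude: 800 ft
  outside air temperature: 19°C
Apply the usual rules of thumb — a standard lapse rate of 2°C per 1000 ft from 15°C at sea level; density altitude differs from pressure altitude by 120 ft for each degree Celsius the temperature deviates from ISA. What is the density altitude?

ISA temperature at 800 ft = 15 − 2 × (800/1000) = 13.4°C.
ISA deviation = 19 − 13.4 = +5.6°C.
Density altitude = 800 + 120 × (5.6) = 800 + (+672) = 1472 ft.

1472 ft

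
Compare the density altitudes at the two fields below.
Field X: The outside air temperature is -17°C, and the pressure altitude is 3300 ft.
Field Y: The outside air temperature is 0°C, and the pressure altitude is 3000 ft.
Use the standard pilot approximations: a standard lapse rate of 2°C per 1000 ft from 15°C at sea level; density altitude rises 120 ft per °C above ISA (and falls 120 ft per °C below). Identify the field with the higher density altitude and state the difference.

Field Y by 1668 ft

Field X: ISA temp = 8.4°C, deviation -25.4°C, DA = 3300 + 120 × (-25.4) = 252 ft.
Field Y: ISA temp = 9°C, deviation -9°C, DA = 3000 + 120 × (-9) = 1920 ft.
Field Y is higher by 1920 − 252 = 1668 ft.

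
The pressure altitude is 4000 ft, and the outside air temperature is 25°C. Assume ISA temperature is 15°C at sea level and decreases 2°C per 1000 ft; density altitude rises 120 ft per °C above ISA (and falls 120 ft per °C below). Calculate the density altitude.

ISA temperature at 4000 ft = 15 − 2 × (4000/1000) = 7°C.
ISA deviation = 25 − 7 = +18°C.
Density altitude = 4000 + 120 × (18) = 4000 + (+2160) = 6160 ft.

6160 ft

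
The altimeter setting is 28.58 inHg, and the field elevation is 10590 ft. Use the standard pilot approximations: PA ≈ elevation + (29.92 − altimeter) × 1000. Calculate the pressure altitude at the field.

11930 ft

Pressure correction = (29.92 − 28.58) × 1000 = +1340 ft.
Pressure altitude = 10590 + (+1340) = 11930 ft.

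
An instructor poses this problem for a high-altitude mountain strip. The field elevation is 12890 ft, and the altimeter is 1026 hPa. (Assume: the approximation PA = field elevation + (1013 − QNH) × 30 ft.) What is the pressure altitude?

12500 ft

Pressure correction = (1013 − 1026) × 30 = -390 ft.
Pressure altitude = 12890 + (-390) = 12500 ft.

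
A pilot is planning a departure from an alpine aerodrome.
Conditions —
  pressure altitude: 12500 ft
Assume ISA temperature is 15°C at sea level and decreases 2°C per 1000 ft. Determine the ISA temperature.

ISA temperature = 15 − 2 × (12500/1000) = 15 − 25 = -10°C.

-10°C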